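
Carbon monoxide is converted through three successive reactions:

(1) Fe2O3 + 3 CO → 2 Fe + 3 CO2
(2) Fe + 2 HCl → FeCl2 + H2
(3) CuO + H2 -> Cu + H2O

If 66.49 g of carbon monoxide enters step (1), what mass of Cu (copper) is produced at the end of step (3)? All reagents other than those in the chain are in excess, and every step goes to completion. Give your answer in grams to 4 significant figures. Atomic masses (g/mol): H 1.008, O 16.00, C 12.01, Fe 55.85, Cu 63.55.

100.6 g

M(CO) = 12.01 + 16.00 = 28.01 g/mol.
M(Cu) = 63.55 g/mol.
n(CO) = 66.49 / 28.01 = 2.3738 mol.
Reaction (1): CO→Fe ratio 3:2 ⇒ n(Fe) = 1.5825 mol.
Reaction (2): Fe→H2 ratio 1:1 ⇒ n(H2) = 1.5825 mol.
Reaction (3): H2→Cu ratio 1:1 ⇒ n(Cu) = 1.5825 mol.
Mass of Cu = 1.5825 × 63.55 = 100.57 g.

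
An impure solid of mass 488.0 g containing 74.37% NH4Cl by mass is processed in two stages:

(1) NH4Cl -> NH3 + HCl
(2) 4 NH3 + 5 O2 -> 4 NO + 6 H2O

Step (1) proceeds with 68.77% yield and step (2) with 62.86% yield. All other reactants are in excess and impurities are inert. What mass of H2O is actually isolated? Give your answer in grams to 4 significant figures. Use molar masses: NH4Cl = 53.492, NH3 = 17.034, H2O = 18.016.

Pure NH4Cl = 488.0 × 0.7437 = 362.93 g.
n(NH4Cl) = 362.93 / 53.492 = 6.7847 mol.
Step 1 (NH4Cl:NH3 = 1:1): theoretical n(NH3) = 6.7847 mol; at 68.77% yield, n(NH3) = 4.6658 mol.
Step 2 (NH3:H2O = 4:6): theoretical n(H2O) = 6.9987 mol, so theoretical mass = 6.9987 × 18.016 = 126.09 g.
At 62.86% yield, actual mass of H2O = 126.09 × 0.6286 = 79.260 g.

79.26 g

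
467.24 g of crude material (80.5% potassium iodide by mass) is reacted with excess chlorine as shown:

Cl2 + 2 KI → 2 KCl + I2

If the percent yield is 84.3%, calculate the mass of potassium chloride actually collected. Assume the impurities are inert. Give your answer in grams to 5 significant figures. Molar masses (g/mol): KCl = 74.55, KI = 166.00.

Pure KI available = 467.24 g × 0.805 = 376.128 g.
n(KI) = 376.128 g / 166.00 g/mol = 2.26583 mol.
From the equation the KI:KCl mole ratio is 2:2, so n(KCl) = 2.26583 × 2/2 = 2.26583 mol.
Mass of KCl = 2.26583 mol × 74.55 g/mol = 168.918 g.
Actual mass collected = 168.918 g × 0.843 = 142.398 g.

142.40 g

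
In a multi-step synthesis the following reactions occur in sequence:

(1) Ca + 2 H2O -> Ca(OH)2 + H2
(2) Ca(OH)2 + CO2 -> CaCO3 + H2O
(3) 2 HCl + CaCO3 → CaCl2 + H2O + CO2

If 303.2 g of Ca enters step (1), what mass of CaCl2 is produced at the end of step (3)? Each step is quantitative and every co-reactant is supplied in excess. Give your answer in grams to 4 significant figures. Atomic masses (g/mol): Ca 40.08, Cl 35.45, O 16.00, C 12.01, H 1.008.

839.5 g

M(Ca) = 40.08 g/mol.
M(CaCl2) = 40.08 + 2(35.45) = 110.98 g/mol.
n(Ca) = 303.2 / 40.08 = 7.5649 mol.
Reaction (1): Ca→Ca(OH)2 ratio 1:1 ⇒ n(Ca(OH)2) = 7.5649 mol.
Reaction (2): Ca(OH)2→CaCO3 ratio 1:1 ⇒ n(CaCO3) = 7.5649 mol.
Reaction (3): CaCO3→CaCl2 ratio 1:1 ⇒ n(CaCl2) = 7.5649 mol.
Mass of CaCl2 = 7.5649 × 110.98 = 839.55 g.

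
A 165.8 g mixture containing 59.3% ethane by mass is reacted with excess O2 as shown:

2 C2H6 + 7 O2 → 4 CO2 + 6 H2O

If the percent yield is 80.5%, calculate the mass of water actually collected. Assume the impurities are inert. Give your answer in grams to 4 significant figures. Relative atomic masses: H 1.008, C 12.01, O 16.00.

Pure C2H6 available = 165.8 g × 0.593 = 98.319 g.
M(C2H6) = 2(12.01) + 6(1.008) = 30.068 g/mol.
M(H2O) = 2(1.008) + 16.00 = 18.016 g/mol.
n(C2H6) = 98.319 g / 30.068 g/mol = 3.2699 mol.
From the equation the C2H6:H2O mole ratio is 2:6, so n(H2O) = 3.2699 × 6/2 = 9.8097 mol.
Mass of H2O = 9.8097 mol × 18.016 g/mol = 176.73 g.
Actual mass collected = 176.73 g × 0.805 = 142.27 g.

142.3 g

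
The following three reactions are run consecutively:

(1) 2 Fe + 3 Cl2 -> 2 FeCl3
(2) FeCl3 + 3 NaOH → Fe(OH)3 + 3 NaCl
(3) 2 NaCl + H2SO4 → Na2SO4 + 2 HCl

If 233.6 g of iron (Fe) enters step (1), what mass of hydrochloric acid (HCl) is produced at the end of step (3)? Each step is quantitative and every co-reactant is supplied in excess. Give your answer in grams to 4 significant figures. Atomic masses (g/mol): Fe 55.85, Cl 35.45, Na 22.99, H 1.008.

M(Fe) = 55.85 g/mol.
M(HCl) = 1.008 + 35.45 = 36.458 g/mol.
n(Fe) = 233.6 / 55.85 = 4.1826 mol.
Reaction (1): Fe→FeCl3 ratio 2:2 ⇒ n(FeCl3) = 4.1826 mol.
Reaction (2): FeCl3→NaCl ratio 1:3 ⇒ n(NaCl) = 12.548 mol.
Reaction (3): NaCl→HCl ratio 2:2 ⇒ n(HCl) = 12.548 mol.
Mass of HCl = 12.548 × 36.458 = 457.47 g.

457.5 g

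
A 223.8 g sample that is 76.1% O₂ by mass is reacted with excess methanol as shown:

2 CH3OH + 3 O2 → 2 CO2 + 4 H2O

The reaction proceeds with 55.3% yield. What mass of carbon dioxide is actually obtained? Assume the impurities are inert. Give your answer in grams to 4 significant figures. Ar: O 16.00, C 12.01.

86.35 g

Pure O2 available = 223.8 g × 0.761 = 170.31 g.
M(O2) = 2(16.00) = 32.00 g/mol.
M(CO2) = 12.01 + 2(16.00) = 44.01 g/mol.
n(O2) = 170.31 g / 32.00 g/mol = 5.3222 mol.
From the equation the O2:CO2 mole ratio is 3:2, so n(CO2) = 5.3222 × 2/3 = 3.5482 mol.
Mass of CO2 = 3.5482 mol × 44.01 g/mol = 156.15 g.
Actual mass collected = 156.15 g × 0.553 = 86.354 g.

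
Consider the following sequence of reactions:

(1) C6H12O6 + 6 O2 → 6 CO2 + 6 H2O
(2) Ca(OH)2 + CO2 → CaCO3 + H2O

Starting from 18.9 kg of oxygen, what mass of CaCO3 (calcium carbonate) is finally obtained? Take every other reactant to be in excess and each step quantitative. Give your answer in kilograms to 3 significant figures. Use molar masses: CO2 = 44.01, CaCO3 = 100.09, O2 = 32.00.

59.1 kg

18.9 kg = 18900 g.
n(O2) = 18900 / 32.00 = 590.6 mol.
Step 1 gives a 6:6 ratio of O2 to CO2, so n(CO2) = 590.6 mol.
In step 2 the CO2:CaCO3 ratio is 1:1, so n(CaCO3) = 590.6 mol.
Mass of CaCO3 = 590.6 × 100.09 = 59120 g = 59.1 kg.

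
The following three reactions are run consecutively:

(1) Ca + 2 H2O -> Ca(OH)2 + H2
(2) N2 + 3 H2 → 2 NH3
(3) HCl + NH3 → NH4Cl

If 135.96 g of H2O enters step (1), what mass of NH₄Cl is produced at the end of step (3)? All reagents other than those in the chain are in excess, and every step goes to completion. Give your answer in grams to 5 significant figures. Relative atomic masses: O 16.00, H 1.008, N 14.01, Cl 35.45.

M(H2O) = 2(1.008) + 16.00 = 18.016 g/mol.
M(NH4Cl) = 14.01 + 4(1.008) + 35.45 = 53.492 g/mol.
n(H2O) = 135.96 / 18.016 = 7.54663 mol.
Reaction (1): H2O→H2 ratio 2:1 ⇒ n(H2) = 3.77331 mol.
Reaction (2): H2→NH3 ratio 3:2 ⇒ n(NH3) = 2.51554 mol.
Reaction (3): NH3→NH4Cl ratio 1:1 ⇒ n(NH4Cl) = 2.51554 mol.
Mass of NH4Cl = 2.51554 × 53.492 = 134.561 g.

134.56 g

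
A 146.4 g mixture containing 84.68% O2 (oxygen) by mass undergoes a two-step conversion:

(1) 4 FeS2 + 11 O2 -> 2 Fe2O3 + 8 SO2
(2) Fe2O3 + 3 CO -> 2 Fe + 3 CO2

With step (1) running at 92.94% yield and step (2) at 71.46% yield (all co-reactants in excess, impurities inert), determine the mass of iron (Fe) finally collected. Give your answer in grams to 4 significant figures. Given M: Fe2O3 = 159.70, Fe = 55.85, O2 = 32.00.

Pure O2 = 146.4 × 0.8468 = 123.97 g.
n(O2) = 123.97 / 32.00 = 3.8741 mol.
Step 1 (O2:Fe2O3 = 11:2): theoretical n(Fe2O3) = 0.70438 mol; at 92.94% yield, n(Fe2O3) = 0.65465 mol.
Step 2 (Fe2O3:Fe = 1:2): theoretical n(Fe) = 1.3093 mol, so theoretical mass = 1.3093 × 55.85 = 73.125 g.
At 71.46% yield, actual mass of Fe = 73.125 × 0.7146 = 52.255 g.

52.26 g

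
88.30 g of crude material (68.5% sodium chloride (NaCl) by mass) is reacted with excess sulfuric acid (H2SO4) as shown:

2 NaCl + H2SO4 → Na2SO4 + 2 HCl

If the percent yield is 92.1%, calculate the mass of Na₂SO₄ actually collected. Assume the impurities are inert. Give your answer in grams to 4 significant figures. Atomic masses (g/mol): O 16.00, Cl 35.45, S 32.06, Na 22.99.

Pure NaCl available = 88.30 g × 0.685 = 60.486 g.
M(NaCl) = 22.99 + 35.45 = 58.44 g/mol.
M(Na2SO4) = 2(22.99) + 32.06 + 4(16.00) = 142.04 g/mol.
n(NaCl) = 60.486 g / 58.44 g/mol = 1.0350 mol.
From the equation the NaCl:Na2SO4 mole ratio is 2:1, so n(Na2SO4) = 1.0350 × 1/2 = 0.51750 mol.
Mass of Na2SO4 = 0.51750 mol × 142.04 g/mol = 73.506 g.
Actual mass collected = 73.506 g × 0.921 = 67.699 g.

67.70 g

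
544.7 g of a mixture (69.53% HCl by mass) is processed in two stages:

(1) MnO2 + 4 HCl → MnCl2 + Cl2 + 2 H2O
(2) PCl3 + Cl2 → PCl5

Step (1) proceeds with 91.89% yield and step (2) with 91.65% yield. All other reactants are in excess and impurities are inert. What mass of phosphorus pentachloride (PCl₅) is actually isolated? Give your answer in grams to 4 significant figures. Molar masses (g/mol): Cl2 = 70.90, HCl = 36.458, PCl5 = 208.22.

Pure HCl = 544.7 × 0.6953 = 378.73 g.
n(HCl) = 378.73 / 36.458 = 10.388 mol.
Step 1 (HCl:Cl2 = 4:1): theoretical n(Cl2) = 2.5970 mol; at 91.89% yield, n(Cl2) = 2.3864 mol.
Step 2 (Cl2:PCl5 = 1:1): theoretical n(PCl5) = 2.3864 mol, so theoretical mass = 2.3864 × 208.22 = 496.90 g.
At 91.65% yield, actual mass of PCl5 = 496.90 × 0.9165 = 455.41 g.

455.4 g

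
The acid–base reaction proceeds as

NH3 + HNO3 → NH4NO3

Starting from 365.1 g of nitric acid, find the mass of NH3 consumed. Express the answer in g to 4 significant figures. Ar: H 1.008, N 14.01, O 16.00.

M(HNO3) = 1.008 + 14.01 + 3(16.00) = 63.018 g/mol.
M(NH3) = 14.01 + 3(1.008) = 17.034 g/mol.
n(HNO3) = 365.10 g / 63.018 g/mol = 5.7936 mol.
From the equation the HNO3:NH3 mole ratio is 1:1, so n(NH3) = 5.7936 × 1/1 = 5.7936 mol.
Mass of NH3 = 5.7936 mol × 17.034 g/mol = 98.688 g.

98.69 g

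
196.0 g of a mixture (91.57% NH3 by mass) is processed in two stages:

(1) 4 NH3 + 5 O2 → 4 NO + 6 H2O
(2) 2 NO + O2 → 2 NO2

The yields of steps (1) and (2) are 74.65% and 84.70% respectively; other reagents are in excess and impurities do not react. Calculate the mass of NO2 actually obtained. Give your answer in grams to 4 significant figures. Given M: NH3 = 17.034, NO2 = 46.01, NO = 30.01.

306.5 g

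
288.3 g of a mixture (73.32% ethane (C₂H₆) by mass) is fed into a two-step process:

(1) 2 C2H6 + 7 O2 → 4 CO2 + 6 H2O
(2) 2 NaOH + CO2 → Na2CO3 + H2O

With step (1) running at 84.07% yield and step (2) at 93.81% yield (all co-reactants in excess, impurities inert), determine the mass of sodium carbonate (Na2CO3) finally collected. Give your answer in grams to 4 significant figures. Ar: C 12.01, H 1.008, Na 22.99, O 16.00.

Pure C2H6 = 288.3 × 0.7332 = 211.38 g.
M(C2H6) = 2(12.01) + 6(1.008) = 30.068 g/mol.
M(Na2CO3) = 2(22.99) + 12.01 + 3(16.00) = 105.99 g/mol.
n(C2H6) = 211.38 / 30.068 = 7.0301 mol.
Step 1 (C2H6:CO2 = 2:4): theoretical n(CO2) = 14.060 mol; at 84.07% yield, n(CO2) = 11.820 mol.
Step 2 (CO2:Na2CO3 = 1:1): theoretical n(Na2CO3) = 11.820 mol, so theoretical mass = 11.820 × 105.99 = 1252.8 g.
At 93.81% yield, actual mass of Na2CO3 = 1252.8 × 0.9381 = 1175.3 g.

1175 g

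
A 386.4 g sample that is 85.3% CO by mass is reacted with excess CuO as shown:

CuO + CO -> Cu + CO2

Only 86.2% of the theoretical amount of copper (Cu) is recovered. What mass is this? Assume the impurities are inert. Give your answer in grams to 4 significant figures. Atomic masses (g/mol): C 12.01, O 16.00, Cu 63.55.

Pure CO available = 386.4 g × 0.853 = 329.60 g.
M(CO) = 12.01 + 16.00 = 28.01 g/mol.
M(Cu) = 63.55 g/mol.
n(CO) = 329.60 g / 28.01 g/mol = 11.767 mol.
From the equation the CO:Cu mole ratio is 1:1, so n(Cu) = 11.767 × 1/1 = 11.767 mol.
Mass of Cu = 11.767 mol × 63.55 g/mol = 747.81 g.
Actual mass collected = 747.81 g × 0.862 = 644.61 g.

644.6 g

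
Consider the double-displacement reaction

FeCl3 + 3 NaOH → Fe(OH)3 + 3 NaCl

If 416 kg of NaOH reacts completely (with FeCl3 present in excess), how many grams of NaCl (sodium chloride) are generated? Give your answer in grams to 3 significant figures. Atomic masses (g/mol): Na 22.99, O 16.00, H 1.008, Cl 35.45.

608000 g

M(NaOH) = 22.99 + 16.00 + 1.008 = 39.998 g/mol.
M(NaCl) = 22.99 + 35.45 = 58.44 g/mol.
Convert: 416 kg = 416000 g.
n(NaOH) = 416000 g / 39.998 g/mol = 10400 mol.
From the equation the NaOH:NaCl mole ratio is 3:3, so n(NaCl) = 10400 × 3/3 = 10400 mol.
Mass of NaCl = 10400 mol × 58.44 g/mol = 607800 g.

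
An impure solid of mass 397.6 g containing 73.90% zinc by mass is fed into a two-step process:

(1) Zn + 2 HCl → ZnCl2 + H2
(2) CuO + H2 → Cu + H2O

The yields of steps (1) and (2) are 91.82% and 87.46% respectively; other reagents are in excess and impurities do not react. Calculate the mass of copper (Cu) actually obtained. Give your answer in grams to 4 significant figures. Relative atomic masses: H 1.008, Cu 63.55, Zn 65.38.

Pure Zn = 397.6 × 0.7390 = 293.83 g.
M(Zn) = 65.38 g/mol.
M(Cu) = 63.55 g/mol.
n(Zn) = 293.83 / 65.38 = 4.4941 mol.
Step 1 (Zn:H2 = 1:1): theoretical n(H2) = 4.4941 mol; at 91.82% yield, n(H2) = 4.1265 mol.
Step 2 (H2:Cu = 1:1): theoretical n(Cu) = 4.1265 mol, so theoretical mass = 4.1265 × 63.55 = 262.24 g.
At 87.46% yield, actual mass of Cu = 262.24 × 0.8746 = 229.36 g.

229.4 g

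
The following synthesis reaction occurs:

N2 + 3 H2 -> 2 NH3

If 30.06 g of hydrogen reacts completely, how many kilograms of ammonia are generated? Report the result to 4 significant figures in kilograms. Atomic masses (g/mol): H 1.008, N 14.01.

M(H2) = 2(1.008) = 2.016 g/mol.
M(NH3) = 14.01 + 3(1.008) = 17.034 g/mol.
n(H2) = 30.060 g / 2.016 g/mol = 14.911 mol.
From the equation the H2:NH3 mole ratio is 3:2, so n(NH3) = 14.911 × 2/3 = 9.9405 mol.
Mass of NH3 = 9.9405 mol × 17.034 g/mol = 169.33 g.
Converting to kg: 169.33 g = 0.1693 kg.

0.1693 kg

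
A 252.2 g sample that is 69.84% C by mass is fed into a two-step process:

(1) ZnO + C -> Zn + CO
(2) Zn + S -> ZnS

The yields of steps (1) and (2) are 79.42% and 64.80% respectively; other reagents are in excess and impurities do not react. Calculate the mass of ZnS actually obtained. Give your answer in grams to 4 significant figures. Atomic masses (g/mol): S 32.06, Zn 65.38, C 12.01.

735.4 g

Pure C = 252.2 × 0.6984 = 176.14 g.
M(C) = 12.01 g/mol.
M(ZnS) = 65.38 + 32.06 = 97.44 g/mol.
n(C) = 176.14 / 12.01 = 14.666 mol.
Step 1 (C:Zn = 1:1): theoretical n(Zn) = 14.666 mol; at 79.42% yield, n(Zn) = 11.648 mol.
Step 2 (Zn:ZnS = 1:1): theoretical n(ZnS) = 11.648 mol, so theoretical mass = 11.648 × 97.44 = 1134.9 g.
At 64.80% yield, actual mass of ZnS = 1134.9 × 0.6480 = 735.44 g.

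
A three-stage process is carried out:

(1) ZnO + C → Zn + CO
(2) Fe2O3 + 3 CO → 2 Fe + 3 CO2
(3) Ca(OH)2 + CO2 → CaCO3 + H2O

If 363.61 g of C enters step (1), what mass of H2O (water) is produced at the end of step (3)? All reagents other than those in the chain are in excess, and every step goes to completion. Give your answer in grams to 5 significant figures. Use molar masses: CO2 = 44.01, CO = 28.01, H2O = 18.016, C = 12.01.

545.45 g

n(C) = 363.61 / 12.01 = 30.2756 mol.
Reaction (1): C→CO ratio 1:1 ⇒ n(CO) = 30.2756 mol.
Reaction (2): CO→CO2 ratio 3:3 ⇒ n(CO2) = 30.2756 mol.
Reaction (3): CO2→H2O ratio 1:1 ⇒ n(H2O) = 30.2756 mol.
Mass of H2O = 30.2756 × 18.016 = 545.445 g.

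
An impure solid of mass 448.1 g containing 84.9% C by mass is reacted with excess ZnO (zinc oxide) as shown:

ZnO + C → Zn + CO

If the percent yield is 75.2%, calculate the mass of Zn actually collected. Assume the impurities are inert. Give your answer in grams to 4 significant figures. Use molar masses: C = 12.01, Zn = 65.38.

1557 g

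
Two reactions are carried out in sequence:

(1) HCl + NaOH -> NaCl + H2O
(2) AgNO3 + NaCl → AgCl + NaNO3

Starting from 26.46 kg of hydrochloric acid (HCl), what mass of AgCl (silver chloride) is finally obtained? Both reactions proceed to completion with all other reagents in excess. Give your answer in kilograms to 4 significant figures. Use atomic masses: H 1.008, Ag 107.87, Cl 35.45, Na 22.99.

M(HCl) = 1.008 + 35.45 = 36.458 g/mol.
M(AgCl) = 107.87 + 35.45 = 143.32 g/mol.
26.46 kg = 26460 g.
n(HCl) = 26460 / 36.458 = 725.77 mol.
Step 1 gives a 1:1 ratio of HCl to NaCl, so n(NaCl) = 725.77 mol.
In step 2 the NaCl:AgCl ratio is 1:1, so n(AgCl) = 725.77 mol.
Mass of AgCl = 725.77 × 143.32 = 104020 g = 104.0 kg.

104.0 kg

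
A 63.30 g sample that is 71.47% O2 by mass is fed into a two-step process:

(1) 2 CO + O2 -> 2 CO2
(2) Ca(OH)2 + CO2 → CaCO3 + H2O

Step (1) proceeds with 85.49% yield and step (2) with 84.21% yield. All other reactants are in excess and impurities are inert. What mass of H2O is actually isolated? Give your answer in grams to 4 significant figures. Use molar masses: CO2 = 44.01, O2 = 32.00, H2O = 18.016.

36.67 g

Pure O2 = 63.30 × 0.7147 = 45.241 g.
n(O2) = 45.241 / 32.00 = 1.4138 mol.
Step 1 (O2:CO2 = 1:2): theoretical n(CO2) = 2.8275 mol; at 85.49% yield, n(CO2) = 2.4173 mol.
Step 2 (CO2:H2O = 1:1): theoretical n(H2O) = 2.4173 mol, so theoretical mass = 2.4173 × 18.016 = 43.549 g.
At 84.21% yield, actual mass of H2O = 43.549 × 0.8421 = 36.673 g.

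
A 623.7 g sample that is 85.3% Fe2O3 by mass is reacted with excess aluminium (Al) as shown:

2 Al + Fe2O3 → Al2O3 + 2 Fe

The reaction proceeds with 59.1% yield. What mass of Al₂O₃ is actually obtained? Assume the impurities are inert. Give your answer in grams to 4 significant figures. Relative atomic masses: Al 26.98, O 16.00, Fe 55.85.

Pure Fe2O3 available = 623.7 g × 0.853 = 532.02 g.
M(Fe2O3) = 2(55.85) + 3(16.00) = 159.70 g/mol.
M(Al2O3) = 2(26.98) + 3(16.00) = 101.96 g/mol.
n(Fe2O3) = 532.02 g / 159.70 g/mol = 3.3313 mol.
From the equation the Fe2O3:Al2O3 mole ratio is 1:1, so n(Al2O3) = 3.3313 × 1/1 = 3.3313 mol.
Mass of Al2O3 = 3.3313 mol × 101.96 g/mol = 339.66 g.
Actual mass collected = 339.66 g × 0.591 = 200.74 g.

200.7 g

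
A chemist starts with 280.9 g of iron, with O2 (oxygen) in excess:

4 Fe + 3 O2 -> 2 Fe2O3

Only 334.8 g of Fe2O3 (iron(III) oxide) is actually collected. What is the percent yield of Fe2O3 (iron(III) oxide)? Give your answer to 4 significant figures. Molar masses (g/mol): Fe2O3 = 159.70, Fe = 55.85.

83.36 %

n(Fe) = 280.90 g / 55.85 g/mol = 5.0295 mol.
From the equation the Fe:Fe2O3 mole ratio is 4:2, so n(Fe2O3) = 5.0295 × 2/4 = 2.5148 mol.
Mass of Fe2O3 = 2.5148 mol × 159.70 g/mol = 401.61 g.
This is the theoretical yield. Percent yield = 334.8 g / 401.61 g × 100% = 83.365%.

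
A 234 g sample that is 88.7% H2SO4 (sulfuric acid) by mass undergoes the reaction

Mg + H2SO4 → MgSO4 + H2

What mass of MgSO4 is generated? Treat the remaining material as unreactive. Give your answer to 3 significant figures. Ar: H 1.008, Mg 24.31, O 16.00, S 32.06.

Mass of pure H2SO4 = 234 g × 0.887 = 207.6 g.
M(H2SO4) = 2(1.008) + 32.06 + 4(16.00) = 98.076 g/mol.
M(MgSO4) = 24.31 + 32.06 + 4(16.00) = 120.37 g/mol.
n(H2SO4) = 207.6 g / 98.076 g/mol = 2.116 mol.
From the equation the H2SO4:MgSO4 mole ratio is 1:1, so n(MgSO4) = 2.116 × 1/1 = 2.116 mol.
Mass of MgSO4 = 2.116 mol × 120.37 g/mol = 254.7 g.

255 g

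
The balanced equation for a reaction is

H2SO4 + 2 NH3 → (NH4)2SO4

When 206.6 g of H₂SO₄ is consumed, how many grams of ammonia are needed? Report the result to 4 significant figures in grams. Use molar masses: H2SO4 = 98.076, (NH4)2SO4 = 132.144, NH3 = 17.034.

71.77 g

n(H2SO4) = 206.60 g / 98.076 g/mol = 2.1065 mol.
From the equation the H2SO4:NH3 mole ratio is 1:2, so n(NH3) = 2.1065 × 2/1 = 4.2131 mol.
Mass of NH3 = 4.2131 mol × 17.034 g/mol = 71.765 g.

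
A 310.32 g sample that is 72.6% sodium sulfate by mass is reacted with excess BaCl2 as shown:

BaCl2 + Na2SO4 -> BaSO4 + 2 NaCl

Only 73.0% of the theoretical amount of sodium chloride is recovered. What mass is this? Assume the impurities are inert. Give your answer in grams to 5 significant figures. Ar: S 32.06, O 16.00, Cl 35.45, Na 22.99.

Pure Na2SO4 available = 310.32 g × 0.726 = 225.292 g.
M(Na2SO4) = 2(22.99) + 32.06 + 4(16.00) = 142.04 g/mol.
M(NaCl) = 22.99 + 35.45 = 58.44 g/mol.
n(Na2SO4) = 225.292 g / 142.04 g/mol = 1.58612 mol.
From the equation the Na2SO4:NaCl mole ratio is 1:2, so n(NaCl) = 1.58612 × 2/1 = 3.17224 mol.
Mass of NaCl = 3.17224 mol × 58.44 g/mol = 185.386 g.
Actual mass collected = 185.386 g × 0.730 = 135.331 g.

135.33 g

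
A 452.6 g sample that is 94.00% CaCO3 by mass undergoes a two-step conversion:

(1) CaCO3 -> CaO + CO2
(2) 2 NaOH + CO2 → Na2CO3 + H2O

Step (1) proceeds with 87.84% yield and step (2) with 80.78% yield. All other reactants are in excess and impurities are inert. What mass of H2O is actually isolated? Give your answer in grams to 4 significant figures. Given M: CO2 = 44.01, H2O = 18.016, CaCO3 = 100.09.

54.34 g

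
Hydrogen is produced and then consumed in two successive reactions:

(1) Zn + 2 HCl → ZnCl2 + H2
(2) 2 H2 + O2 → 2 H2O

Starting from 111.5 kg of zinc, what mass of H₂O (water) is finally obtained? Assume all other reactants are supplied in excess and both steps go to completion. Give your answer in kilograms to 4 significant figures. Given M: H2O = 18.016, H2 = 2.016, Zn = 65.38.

30.72 kg

111.5 kg = 111500 g.
n(Zn) = 111500 / 65.38 = 1705.4 mol.
Step 1 gives a 1:1 ratio of Zn to H2, so n(H2) = 1705.4 mol.
In step 2 the H2:H2O ratio is 2:2, so n(H2O) = 1705.4 mol.
Mass of H2O = 1705.4 × 18.016 = 30725 g = 30.72 kg.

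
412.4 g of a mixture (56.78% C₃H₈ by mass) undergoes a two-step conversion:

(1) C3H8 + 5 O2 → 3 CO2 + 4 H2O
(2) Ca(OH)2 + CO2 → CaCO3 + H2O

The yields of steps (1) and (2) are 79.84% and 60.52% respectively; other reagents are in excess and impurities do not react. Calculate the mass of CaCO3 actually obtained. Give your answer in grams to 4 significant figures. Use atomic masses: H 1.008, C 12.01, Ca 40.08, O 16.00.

770.5 g

Pure C3H8 = 412.4 × 0.5678 = 234.16 g.
M(C3H8) = 3(12.01) + 8(1.008) = 44.094 g/mol.
M(CaCO3) = 40.08 + 12.01 + 3(16.00) = 100.09 g/mol.
n(C3H8) = 234.16 / 44.094 = 5.3105 mol.
Step 1 (C3H8:CO2 = 1:3): theoretical n(CO2) = 15.931 mol; at 79.84% yield, n(CO2) = 12.720 mol.
Step 2 (CO2:CaCO3 = 1:1): theoretical n(CaCO3) = 12.720 mol, so theoretical mass = 12.720 × 100.09 = 1273.1 g.
At 60.52% yield, actual mass of CaCO3 = 1273.1 × 0.6052 = 770.49 g.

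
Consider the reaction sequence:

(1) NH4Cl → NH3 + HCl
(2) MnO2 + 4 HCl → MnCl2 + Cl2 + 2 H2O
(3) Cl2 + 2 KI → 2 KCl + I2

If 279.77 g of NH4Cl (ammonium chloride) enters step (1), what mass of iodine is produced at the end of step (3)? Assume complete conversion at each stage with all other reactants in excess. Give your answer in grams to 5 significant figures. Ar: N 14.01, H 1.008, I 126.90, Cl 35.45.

M(NH4Cl) = 14.01 + 4(1.008) + 35.45 = 53.492 g/mol.
M(I2) = 2(126.90) = 253.80 g/mol.
n(NH4Cl) = 279.77 / 53.492 = 5.23013 mol.
Reaction (1): NH4Cl→HCl ratio 1:1 ⇒ n(HCl) = 5.23013 mol.
Reaction (2): HCl→Cl2 ratio 4:1 ⇒ n(Cl2) = 1.30753 mol.
Reaction (3): Cl2→I2 ratio 1:1 ⇒ n(I2) = 1.30753 mol.
Mass of I2 = 1.30753 × 253.80 = 331.852 g.

331.85 g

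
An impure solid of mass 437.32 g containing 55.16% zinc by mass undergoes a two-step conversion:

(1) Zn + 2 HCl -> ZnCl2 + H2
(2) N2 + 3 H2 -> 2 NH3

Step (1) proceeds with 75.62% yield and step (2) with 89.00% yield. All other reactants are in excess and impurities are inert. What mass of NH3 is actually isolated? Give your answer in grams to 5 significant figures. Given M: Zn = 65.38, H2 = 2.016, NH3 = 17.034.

28.199 g

Pure Zn = 437.32 × 0.5516 = 241.226 g.
n(Zn) = 241.226 / 65.38 = 3.68959 mol.
Step 1 (Zn:H2 = 1:1): theoretical n(H2) = 3.68959 mol; at 75.62% yield, n(H2) = 2.79007 mol.
Step 2 (H2:NH3 = 3:2): theoretical n(NH3) = 1.86005 mol, so theoretical mass = 1.86005 × 17.034 = 31.6841 g.
At 89.00% yield, actual mass of NH3 = 31.6841 × 0.8900 = 28.1988 g.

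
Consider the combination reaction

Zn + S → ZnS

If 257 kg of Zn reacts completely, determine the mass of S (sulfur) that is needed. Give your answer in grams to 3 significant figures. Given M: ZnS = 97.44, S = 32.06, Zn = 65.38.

126000 g

Convert: 257 kg = 257000 g.
n(Zn) = 257000 g / 65.38 g/mol = 3931 mol.
From the equation the Zn:S mole ratio is 1:1, so n(S) = 3931 × 1/1 = 3931 mol.
Mass of S = 3931 mol × 32.06 g/mol = 126000 g.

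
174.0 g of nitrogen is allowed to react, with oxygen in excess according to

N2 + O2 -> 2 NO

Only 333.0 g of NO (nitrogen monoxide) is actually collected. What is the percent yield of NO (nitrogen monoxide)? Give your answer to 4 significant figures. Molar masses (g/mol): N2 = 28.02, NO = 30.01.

n(N2) = 174.00 g / 28.02 g/mol = 6.2099 mol.
From the equation the N2:NO mole ratio is 1:2, so n(NO) = 6.2099 × 2/1 = 12.420 mol.
Mass of NO = 12.420 mol × 30.01 g/mol = 372.72 g.
This is the theoretical yield. Percent yield = 333.0 g / 372.72 g × 100% = 89.344%.

89.34 %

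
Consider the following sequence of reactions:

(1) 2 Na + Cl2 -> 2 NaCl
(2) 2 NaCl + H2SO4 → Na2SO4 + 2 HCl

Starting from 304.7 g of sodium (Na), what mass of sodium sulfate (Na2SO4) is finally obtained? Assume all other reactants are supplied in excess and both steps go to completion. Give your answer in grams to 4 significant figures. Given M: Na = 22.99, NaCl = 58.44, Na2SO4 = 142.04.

n(Na) = 304.70 / 22.99 = 13.254 mol.
Step 1 gives a 2:2 ratio of Na to NaCl, so n(NaCl) = 13.254 mol.
In step 2 the NaCl:Na2SO4 ratio is 2:1, so n(Na2SO4) = 6.6268 mol.
Mass of Na2SO4 = 6.6268 × 142.04 = 941.27 g.

941.3 g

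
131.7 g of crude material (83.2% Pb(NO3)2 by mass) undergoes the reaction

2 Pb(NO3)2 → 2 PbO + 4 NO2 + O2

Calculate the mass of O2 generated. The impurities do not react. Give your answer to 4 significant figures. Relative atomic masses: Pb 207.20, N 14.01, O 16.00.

5.293 g

Mass of pure Pb(NO3)2 = 131.7 g × 0.832 = 109.57 g.
M(Pb(NO3)2) = 207.20 + 2(14.01) + 6(16.00) = 331.22 g/mol.
M(O2) = 2(16.00) = 32.00 g/mol.
n(Pb(NO3)2) = 109.57 g / 331.22 g/mol = 0.33082 mol.
From the equation the Pb(NO3)2:O2 mole ratio is 2:1, so n(O2) = 0.33082 × 1/2 = 0.16541 mol.
Mass of O2 = 0.16541 mol × 32.00 g/mol = 5.2931 g.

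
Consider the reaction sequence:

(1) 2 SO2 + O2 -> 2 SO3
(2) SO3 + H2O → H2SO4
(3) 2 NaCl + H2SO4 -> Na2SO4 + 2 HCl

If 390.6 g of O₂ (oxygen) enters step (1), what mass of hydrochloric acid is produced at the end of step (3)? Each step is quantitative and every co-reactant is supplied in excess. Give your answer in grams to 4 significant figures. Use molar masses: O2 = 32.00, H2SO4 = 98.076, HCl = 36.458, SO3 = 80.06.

n(O2) = 390.6 / 32.00 = 12.206 mol.
Reaction (1): O2→SO3 ratio 1:2 ⇒ n(SO3) = 24.413 mol.
Reaction (2): SO3→H2SO4 ratio 1:1 ⇒ n(H2SO4) = 24.413 mol.
Reaction (3): H2SO4→HCl ratio 1:2 ⇒ n(HCl) = 48.825 mol.
Mass of HCl = 48.825 × 36.458 = 1780.1 g.

1780 g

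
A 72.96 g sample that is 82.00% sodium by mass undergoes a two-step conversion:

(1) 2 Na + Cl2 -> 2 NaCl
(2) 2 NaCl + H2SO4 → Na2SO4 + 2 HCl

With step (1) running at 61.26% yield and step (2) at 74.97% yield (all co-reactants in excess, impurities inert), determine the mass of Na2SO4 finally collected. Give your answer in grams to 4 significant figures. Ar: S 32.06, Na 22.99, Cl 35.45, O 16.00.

84.88 g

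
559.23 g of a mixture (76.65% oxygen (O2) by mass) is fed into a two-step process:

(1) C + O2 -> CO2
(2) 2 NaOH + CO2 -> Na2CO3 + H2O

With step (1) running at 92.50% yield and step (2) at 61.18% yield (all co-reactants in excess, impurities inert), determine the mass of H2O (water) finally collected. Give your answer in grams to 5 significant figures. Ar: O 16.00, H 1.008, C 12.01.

136.57 g

Pure O2 = 559.23 × 0.7665 = 428.650 g.
M(O2) = 2(16.00) = 32.00 g/mol.
M(H2O) = 2(1.008) + 16.00 = 18.016 g/mol.
n(O2) = 428.650 / 32.00 = 13.3953 mol.
Step 1 (O2:CO2 = 1:1): theoretical n(CO2) = 13.3953 mol; at 92.50% yield, n(CO2) = 12.3907 mol.
Step 2 (CO2:H2O = 1:1): theoretical n(H2O) = 12.3907 mol, so theoretical mass = 12.3907 × 18.016 = 223.230 g.
At 61.18% yield, actual mass of H2O = 223.230 × 0.6118 = 136.572 g.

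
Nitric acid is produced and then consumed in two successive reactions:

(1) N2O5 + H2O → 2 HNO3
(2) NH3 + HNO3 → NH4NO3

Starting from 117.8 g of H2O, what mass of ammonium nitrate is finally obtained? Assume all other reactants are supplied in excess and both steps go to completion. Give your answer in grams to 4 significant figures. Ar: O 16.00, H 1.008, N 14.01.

1047 g

M(H2O) = 2(1.008) + 16.00 = 18.016 g/mol.
M(NH4NO3) = 2(14.01) + 4(1.008) + 3(16.00) = 80.052 g/mol.
n(H2O) = 117.80 / 18.016 = 6.5386 mol.
Step 1 gives a 1:2 ratio of H2O to HNO3, so n(HNO3) = 13.077 mol.
In step 2 the HNO3:NH4NO3 ratio is 1:1, so n(NH4NO3) = 13.077 mol.
Mass of NH4NO3 = 13.077 × 80.052 = 1046.9 g.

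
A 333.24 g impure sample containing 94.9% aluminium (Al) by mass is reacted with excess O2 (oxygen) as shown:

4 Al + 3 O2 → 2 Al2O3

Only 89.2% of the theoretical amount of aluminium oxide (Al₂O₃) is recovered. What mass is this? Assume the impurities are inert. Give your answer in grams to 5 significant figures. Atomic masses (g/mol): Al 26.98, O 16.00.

533.02 g

Pure Al available = 333.24 g × 0.949 = 316.245 g.
M(Al) = 26.98 g/mol.
M(Al2O3) = 2(26.98) + 3(16.00) = 101.96 g/mol.
n(Al) = 316.245 g / 26.98 g/mol = 11.7215 mol.
From the equation the Al:Al2O3 mole ratio is 4:2, so n(Al2O3) = 11.7215 × 2/4 = 5.86073 mol.
Mass of Al2O3 = 5.86073 mol × 101.96 g/mol = 597.560 g.
Actual mass collected = 597.560 g × 0.892 = 533.023 g.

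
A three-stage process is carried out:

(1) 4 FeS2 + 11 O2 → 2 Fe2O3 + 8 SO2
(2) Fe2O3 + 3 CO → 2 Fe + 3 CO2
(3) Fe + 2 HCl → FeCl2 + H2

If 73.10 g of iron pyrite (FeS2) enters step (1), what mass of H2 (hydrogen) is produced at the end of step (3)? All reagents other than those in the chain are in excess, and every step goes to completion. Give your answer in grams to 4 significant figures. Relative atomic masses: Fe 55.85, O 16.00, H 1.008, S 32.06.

1.228 g

M(FeS2) = 55.85 + 2(32.06) = 119.97 g/mol.
M(H2) = 2(1.008) = 2.016 g/mol.
n(FeS2) = 73.10 / 119.97 = 0.60932 mol.
Reaction (1): FeS2→Fe2O3 ratio 4:2 ⇒ n(Fe2O3) = 0.30466 mol.
Reaction (2): Fe2O3→Fe ratio 1:2 ⇒ n(Fe) = 0.60932 mol.
Reaction (3): Fe→H2 ratio 1:1 ⇒ n(H2) = 0.60932 mol.
Mass of H2 = 0.60932 × 2.016 = 1.2284 g.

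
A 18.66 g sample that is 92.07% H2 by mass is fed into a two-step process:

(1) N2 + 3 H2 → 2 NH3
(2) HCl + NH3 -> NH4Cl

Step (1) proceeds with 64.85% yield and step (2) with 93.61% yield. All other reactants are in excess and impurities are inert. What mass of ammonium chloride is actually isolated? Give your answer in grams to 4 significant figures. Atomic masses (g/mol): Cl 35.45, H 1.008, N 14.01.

184.5 g

Pure H2 = 18.66 × 0.9207 = 17.180 g.
M(H2) = 2(1.008) = 2.016 g/mol.
M(NH4Cl) = 14.01 + 4(1.008) + 35.45 = 53.492 g/mol.
n(H2) = 17.180 / 2.016 = 8.5220 mol.
Step 1 (H2:NH3 = 3:2): theoretical n(NH3) = 5.6813 mol; at 64.85% yield, n(NH3) = 3.6843 mol.
Step 2 (NH3:NH4Cl = 1:1): theoretical n(NH4Cl) = 3.6843 mol, so theoretical mass = 3.6843 × 53.492 = 197.08 g.
At 93.61% yield, actual mass of NH4Cl = 197.08 × 0.9361 = 184.49 g.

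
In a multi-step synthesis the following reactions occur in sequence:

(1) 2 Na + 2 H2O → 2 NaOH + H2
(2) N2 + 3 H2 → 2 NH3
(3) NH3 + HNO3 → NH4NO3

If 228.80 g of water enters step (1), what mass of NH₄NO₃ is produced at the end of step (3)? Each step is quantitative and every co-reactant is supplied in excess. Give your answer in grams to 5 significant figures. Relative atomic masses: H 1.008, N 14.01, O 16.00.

M(H2O) = 2(1.008) + 16.00 = 18.016 g/mol.
M(NH4NO3) = 2(14.01) + 4(1.008) + 3(16.00) = 80.052 g/mol.
n(H2O) = 228.80 / 18.016 = 12.6998 mol.
Reaction (1): H2O→H2 ratio 2:1 ⇒ n(H2) = 6.34991 mol.
Reaction (2): H2→NH3 ratio 3:2 ⇒ n(NH3) = 4.23327 mol.
Reaction (3): NH3→NH4NO3 ratio 1:1 ⇒ n(NH4NO3) = 4.23327 mol.
Mass of NH4NO3 = 4.23327 × 80.052 = 338.882 g.

338.88 g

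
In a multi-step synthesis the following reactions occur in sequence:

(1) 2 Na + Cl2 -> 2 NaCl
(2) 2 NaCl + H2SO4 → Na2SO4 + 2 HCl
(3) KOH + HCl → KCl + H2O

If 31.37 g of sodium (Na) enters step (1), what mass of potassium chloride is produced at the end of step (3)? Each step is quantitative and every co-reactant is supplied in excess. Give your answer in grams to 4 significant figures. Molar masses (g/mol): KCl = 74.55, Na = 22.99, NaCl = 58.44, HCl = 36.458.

n(Na) = 31.37 / 22.99 = 1.3645 mol.
Reaction (1): Na→NaCl ratio 2:2 ⇒ n(NaCl) = 1.3645 mol.
Reaction (2): NaCl→HCl ratio 2:2 ⇒ n(HCl) = 1.3645 mol.
Reaction (3): HCl→KCl ratio 1:1 ⇒ n(KCl) = 1.3645 mol.
Mass of KCl = 1.3645 × 74.55 = 101.72 g.

101.7 g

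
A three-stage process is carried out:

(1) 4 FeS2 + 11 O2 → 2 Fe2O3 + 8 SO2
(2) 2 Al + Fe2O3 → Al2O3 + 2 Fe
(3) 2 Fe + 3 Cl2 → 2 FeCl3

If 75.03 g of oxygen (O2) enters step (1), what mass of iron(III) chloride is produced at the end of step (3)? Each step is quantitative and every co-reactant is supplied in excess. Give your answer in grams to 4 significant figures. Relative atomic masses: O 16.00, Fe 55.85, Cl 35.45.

M(O2) = 2(16.00) = 32.00 g/mol.
M(FeCl3) = 55.85 + 3(35.45) = 162.20 g/mol.
n(O2) = 75.03 / 32.00 = 2.3447 mol.
Reaction (1): O2→Fe2O3 ratio 11:2 ⇒ n(Fe2O3) = 0.42631 mol.
Reaction (2): Fe2O3→Fe ratio 1:2 ⇒ n(Fe) = 0.85261 mol.
Reaction (3): Fe→FeCl3 ratio 2:2 ⇒ n(FeCl3) = 0.85261 mol.
Mass of FeCl3 = 0.85261 × 162.20 = 138.29 g.

138.3 g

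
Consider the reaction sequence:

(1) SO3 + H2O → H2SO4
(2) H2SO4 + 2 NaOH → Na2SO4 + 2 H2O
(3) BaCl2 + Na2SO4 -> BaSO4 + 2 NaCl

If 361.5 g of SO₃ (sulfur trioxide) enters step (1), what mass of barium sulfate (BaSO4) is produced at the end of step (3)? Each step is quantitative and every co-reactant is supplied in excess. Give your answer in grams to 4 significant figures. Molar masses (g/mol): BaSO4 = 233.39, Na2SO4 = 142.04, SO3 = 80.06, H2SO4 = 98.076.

n(SO3) = 361.5 / 80.06 = 4.5154 mol.
Reaction (1): SO3→H2SO4 ratio 1:1 ⇒ n(H2SO4) = 4.5154 mol.
Reaction (2): H2SO4→Na2SO4 ratio 1:1 ⇒ n(Na2SO4) = 4.5154 mol.
Reaction (3): Na2SO4→BaSO4 ratio 1:1 ⇒ n(BaSO4) = 4.5154 mol.
Mass of BaSO4 = 4.5154 × 233.39 = 1053.8 g.

1054 g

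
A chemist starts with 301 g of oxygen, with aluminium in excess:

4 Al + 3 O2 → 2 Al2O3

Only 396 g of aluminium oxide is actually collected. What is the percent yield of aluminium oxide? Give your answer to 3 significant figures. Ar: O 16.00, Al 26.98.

61.9 %

M(O2) = 2(16.00) = 32.00 g/mol.
M(Al2O3) = 2(26.98) + 3(16.00) = 101.96 g/mol.
n(O2) = 301.0 g / 32.00 g/mol = 9.406 mol.
From the equation the O2:Al2O3 mole ratio is 3:2, so n(Al2O3) = 9.406 × 2/3 = 6.271 mol.
Mass of Al2O3 = 6.271 mol × 101.96 g/mol = 639.4 g.
This is the theoretical yield. Percent yield = 396 g / 639.4 g × 100% = 61.94%.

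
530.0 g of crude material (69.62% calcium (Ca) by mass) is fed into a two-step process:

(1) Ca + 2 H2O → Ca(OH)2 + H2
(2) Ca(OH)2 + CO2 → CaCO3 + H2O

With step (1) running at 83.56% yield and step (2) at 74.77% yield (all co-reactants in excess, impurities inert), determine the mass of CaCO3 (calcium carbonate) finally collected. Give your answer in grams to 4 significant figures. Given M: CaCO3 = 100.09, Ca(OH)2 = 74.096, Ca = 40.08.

Pure Ca = 530.0 × 0.6962 = 368.99 g.
n(Ca) = 368.99 / 40.08 = 9.2062 mol.
Step 1 (Ca:Ca(OH)2 = 1:1): theoretical n(Ca(OH)2) = 9.2062 mol; at 83.56% yield, n(Ca(OH)2) = 7.6927 mol.
Step 2 (Ca(OH)2:CaCO3 = 1:1): theoretical n(CaCO3) = 7.6927 mol, so theoretical mass = 7.6927 × 100.09 = 769.97 g.
At 74.77% yield, actual mass of CaCO3 = 769.97 × 0.7477 = 575.70 g.

575.7 g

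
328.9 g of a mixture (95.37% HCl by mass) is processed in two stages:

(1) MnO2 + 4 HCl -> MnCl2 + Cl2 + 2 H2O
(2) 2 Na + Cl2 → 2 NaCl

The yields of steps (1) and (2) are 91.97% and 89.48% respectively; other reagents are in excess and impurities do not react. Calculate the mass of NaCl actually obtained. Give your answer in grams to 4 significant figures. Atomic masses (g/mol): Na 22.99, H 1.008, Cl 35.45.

Pure HCl = 328.9 × 0.9537 = 313.67 g.
M(HCl) = 1.008 + 35.45 = 36.458 g/mol.
M(NaCl) = 22.99 + 35.45 = 58.44 g/mol.
n(HCl) = 313.67 / 36.458 = 8.6037 mol.
Step 1 (HCl:Cl2 = 4:1): theoretical n(Cl2) = 2.1509 mol; at 91.97% yield, n(Cl2) = 1.9782 mol.
Step 2 (Cl2:NaCl = 1:2): theoretical n(NaCl) = 3.9564 mol, so theoretical mass = 3.9564 × 58.44 = 231.21 g.
At 89.48% yield, actual mass of NaCl = 231.21 × 0.8948 = 206.89 g.

206.9 g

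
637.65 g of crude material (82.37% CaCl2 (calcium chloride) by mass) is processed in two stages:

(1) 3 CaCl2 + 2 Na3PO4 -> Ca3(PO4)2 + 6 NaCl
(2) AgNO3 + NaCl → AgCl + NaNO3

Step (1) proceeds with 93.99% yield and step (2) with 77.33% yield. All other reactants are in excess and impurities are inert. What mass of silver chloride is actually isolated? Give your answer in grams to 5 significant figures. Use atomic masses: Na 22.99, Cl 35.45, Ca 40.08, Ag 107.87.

985.99 g

Pure CaCl2 = 637.65 × 0.8237 = 525.232 g.
M(CaCl2) = 40.08 + 2(35.45) = 110.98 g/mol.
M(AgCl) = 107.87 + 35.45 = 143.32 g/mol.
n(CaCl2) = 525.232 / 110.98 = 4.73268 mol.
Step 1 (CaCl2:NaCl = 3:6): theoretical n(NaCl) = 9.46535 mol; at 93.99% yield, n(NaCl) = 8.89648 mol.
Step 2 (NaCl:AgCl = 1:1): theoretical n(AgCl) = 8.89648 mol, so theoretical mass = 8.89648 × 143.32 = 1275.04 g.
At 77.33% yield, actual mass of AgCl = 1275.04 × 0.7733 = 985.991 g.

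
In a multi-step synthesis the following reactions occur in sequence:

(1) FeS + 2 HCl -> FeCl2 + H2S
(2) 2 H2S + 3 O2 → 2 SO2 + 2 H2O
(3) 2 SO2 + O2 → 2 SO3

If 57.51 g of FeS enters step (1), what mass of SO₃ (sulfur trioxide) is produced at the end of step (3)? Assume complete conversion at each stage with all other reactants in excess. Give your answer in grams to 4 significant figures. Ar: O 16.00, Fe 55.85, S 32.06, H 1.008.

M(FeS) = 55.85 + 32.06 = 87.91 g/mol.
M(SO3) = 32.06 + 3(16.00) = 80.06 g/mol.
n(FeS) = 57.51 / 87.91 = 0.65419 mol.
Reaction (1): FeS→H2S ratio 1:1 ⇒ n(H2S) = 0.65419 mol.
Reaction (2): H2S→SO2 ratio 2:2 ⇒ n(SO2) = 0.65419 mol.
Reaction (3): SO2→SO3 ratio 2:2 ⇒ n(SO3) = 0.65419 mol.
Mass of SO3 = 0.65419 × 80.06 = 52.375 g.

52.37 g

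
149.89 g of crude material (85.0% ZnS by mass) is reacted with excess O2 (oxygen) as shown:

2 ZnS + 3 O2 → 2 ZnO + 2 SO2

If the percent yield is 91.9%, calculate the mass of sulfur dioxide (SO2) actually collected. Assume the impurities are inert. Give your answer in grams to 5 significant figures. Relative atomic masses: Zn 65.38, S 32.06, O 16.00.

Pure ZnS available = 149.89 g × 0.850 = 127.406 g.
M(ZnS) = 65.38 + 32.06 = 97.44 g/mol.
M(SO2) = 32.06 + 2(16.00) = 64.06 g/mol.
n(ZnS) = 127.406 g / 97.44 g/mol = 1.30754 mol.
From the equation the ZnS:SO2 mole ratio is 2:2, so n(SO2) = 1.30754 × 2/2 = 1.30754 mol.
Mass of SO2 = 1.30754 mol × 64.06 g/mol = 83.7609 g.
Actual mass collected = 83.7609 g × 0.919 = 76.9763 g.

76.976 g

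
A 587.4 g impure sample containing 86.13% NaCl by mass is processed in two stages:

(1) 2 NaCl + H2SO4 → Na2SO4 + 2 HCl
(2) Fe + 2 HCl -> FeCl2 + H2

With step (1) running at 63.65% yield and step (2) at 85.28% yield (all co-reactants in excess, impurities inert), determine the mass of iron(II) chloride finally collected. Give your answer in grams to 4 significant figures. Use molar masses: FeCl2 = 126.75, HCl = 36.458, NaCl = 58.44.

297.8 g

Pure NaCl = 587.4 × 0.8613 = 505.93 g.
n(NaCl) = 505.93 / 58.44 = 8.6572 mol.
Step 1 (NaCl:HCl = 2:2): theoretical n(HCl) = 8.6572 mol; at 63.65% yield, n(HCl) = 5.5103 mol.
Step 2 (HCl:FeCl2 = 2:1): theoretical n(FeCl2) = 2.7552 mol, so theoretical mass = 2.7552 × 126.75 = 349.22 g.
At 85.28% yield, actual mass of FeCl2 = 349.22 × 0.8528 = 297.81 g.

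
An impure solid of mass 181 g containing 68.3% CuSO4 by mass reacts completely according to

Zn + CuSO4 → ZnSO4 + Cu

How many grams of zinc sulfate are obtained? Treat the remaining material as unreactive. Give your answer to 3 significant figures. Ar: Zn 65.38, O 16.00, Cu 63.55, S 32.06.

125 g

Mass of pure CuSO4 = 181 g × 0.683 = 123.6 g.
M(CuSO4) = 63.55 + 32.06 + 4(16.00) = 159.61 g/mol.
M(ZnSO4) = 65.38 + 32.06 + 4(16.00) = 161.44 g/mol.
n(CuSO4) = 123.6 g / 159.61 g/mol = 0.7745 mol.
From the equation the CuSO4:ZnSO4 mole ratio is 1:1, so n(ZnSO4) = 0.7745 × 1/1 = 0.7745 mol.
Mass of ZnSO4 = 0.7745 mol × 161.44 g/mol = 125.0 g.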